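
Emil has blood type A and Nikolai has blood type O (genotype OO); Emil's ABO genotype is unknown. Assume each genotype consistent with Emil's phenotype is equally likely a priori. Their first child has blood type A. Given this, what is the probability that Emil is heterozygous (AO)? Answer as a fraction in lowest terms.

1/3

Possible genotypes: Emil ∈ {AA, AO}; Nikolai ∈ {OO}.
Weight each parental genotype pair by prior × P(type-A child):
  AA × OO: posterior weight 2/3.
  AO × OO: posterior weight 1/3.
Sum the posterior weight over pairs where Emil is AO: 1/3.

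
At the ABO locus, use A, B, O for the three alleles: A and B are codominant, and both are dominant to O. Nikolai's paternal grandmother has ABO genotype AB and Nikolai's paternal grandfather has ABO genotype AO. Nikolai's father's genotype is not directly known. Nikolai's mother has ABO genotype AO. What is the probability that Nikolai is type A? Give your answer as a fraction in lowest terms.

Nikolai's father's ABO genotype from AB × AO: 1/4 AA, 1/4 AB, 1/4 AO, 1/4 BO.
Crossing each possibility with the mother AO and summing P(type A): 1/4·1 + 1/4·1/2 + 1/4·3/4 + 1/4·1/4 = 5/8.

5/8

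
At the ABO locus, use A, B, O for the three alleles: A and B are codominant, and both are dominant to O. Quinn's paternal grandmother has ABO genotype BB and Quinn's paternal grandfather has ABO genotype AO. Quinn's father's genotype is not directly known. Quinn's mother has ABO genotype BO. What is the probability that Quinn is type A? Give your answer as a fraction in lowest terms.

Quinn's father's ABO genotype from BB × AO: 1/2 AB, 1/2 BO.
Crossing each possibility with the mother BO and summing P(type A): 1/2·1/4 + 1/2·0 = 1/8.

1/8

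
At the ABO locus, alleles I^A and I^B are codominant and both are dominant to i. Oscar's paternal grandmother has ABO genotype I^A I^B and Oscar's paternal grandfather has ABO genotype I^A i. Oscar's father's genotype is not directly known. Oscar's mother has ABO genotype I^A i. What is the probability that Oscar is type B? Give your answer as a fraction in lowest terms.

Oscar's father's ABO genotype from I^A I^B × I^A i: 1/4 I^A I^A, 1/4 I^A I^B, 1/4 I^A i, 1/4 I^B i.
Crossing each possibility with the mother I^A i and summing P(type B): 1/4·0 + 1/4·1/4 + 1/4·0 + 1/4·1/4 = 1/8.

1/8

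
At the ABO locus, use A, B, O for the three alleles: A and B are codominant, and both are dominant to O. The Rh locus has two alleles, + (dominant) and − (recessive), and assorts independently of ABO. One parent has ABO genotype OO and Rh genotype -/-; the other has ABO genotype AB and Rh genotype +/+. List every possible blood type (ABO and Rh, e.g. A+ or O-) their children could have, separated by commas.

Gametes from OO × AB give offspring ABO genotypes AO, BO, i.e. phenotypes A, B.
Rh cross -/- × +/+ → phenotypes Rh+.
Combining independently: A+, B+.

A+, B+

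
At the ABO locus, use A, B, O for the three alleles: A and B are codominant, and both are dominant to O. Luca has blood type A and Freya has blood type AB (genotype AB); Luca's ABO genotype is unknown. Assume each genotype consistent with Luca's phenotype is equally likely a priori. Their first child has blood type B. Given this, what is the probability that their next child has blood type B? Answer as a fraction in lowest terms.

1/4

Possible genotypes: Luca ∈ {AA, AO}; Freya ∈ {AB}.
Weight each parental genotype pair by prior × P(type-B child):
  AO × AB: posterior weight 1; P(next child type B) = 1/4.
Weighted sum = 1/4.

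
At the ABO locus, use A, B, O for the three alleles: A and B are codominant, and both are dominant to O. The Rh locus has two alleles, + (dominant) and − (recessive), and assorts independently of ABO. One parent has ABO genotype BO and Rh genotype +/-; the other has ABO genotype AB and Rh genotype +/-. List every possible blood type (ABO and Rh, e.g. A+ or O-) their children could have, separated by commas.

A+, A-, B+, B-, AB+, AB-

Gametes from BO × AB give offspring ABO genotypes AB, AO, BB, BO, i.e. phenotypes A, B, AB.
Rh cross +/- × +/- → phenotypes Rh+, Rh-.
Combining independently: A+, A-, B+, B-, AB+, AB-.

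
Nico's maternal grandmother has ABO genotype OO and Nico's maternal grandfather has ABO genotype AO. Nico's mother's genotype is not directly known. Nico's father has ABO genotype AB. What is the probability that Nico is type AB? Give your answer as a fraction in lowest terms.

Nico's mother's ABO genotype from OO × AO: 1/2 AO, 1/2 OO.
Crossing each possibility with the father AB and summing P(type AB): 1/2·1/4 + 1/2·0 = 1/8.

1/8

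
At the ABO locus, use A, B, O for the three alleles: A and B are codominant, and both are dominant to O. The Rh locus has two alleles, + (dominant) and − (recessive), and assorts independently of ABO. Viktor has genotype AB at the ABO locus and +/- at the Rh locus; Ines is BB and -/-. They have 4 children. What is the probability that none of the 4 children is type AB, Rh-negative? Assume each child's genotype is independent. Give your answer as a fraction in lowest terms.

81/256

ABO cross AB × BB → 1/2 B, 1/2 AB.
Rh cross +/- × -/- → 1/2 Rh+, 1/2 Rh-; so P(type AB, Rh-negative) = 1/2 × 1/2 = 1/4 per child.
P(not type AB, Rh-negative) = 3/4 for one child; (3/4)^4 = 81/256.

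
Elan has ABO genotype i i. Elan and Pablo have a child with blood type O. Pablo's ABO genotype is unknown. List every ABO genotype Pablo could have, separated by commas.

For each candidate genotype of Pablo, check whether crossing it with i i can produce every observed child phenotype.
  I^A I^A → possible child types {A} ✗
  I^A I^B → possible child types {A, B} ✗
  I^A i → possible child types {O, A} ✓
  I^B I^B → possible child types {B} ✗
  I^B i → possible child types {O, B} ✓
  i i → possible child types {O} ✓

I^A i, I^B i, i i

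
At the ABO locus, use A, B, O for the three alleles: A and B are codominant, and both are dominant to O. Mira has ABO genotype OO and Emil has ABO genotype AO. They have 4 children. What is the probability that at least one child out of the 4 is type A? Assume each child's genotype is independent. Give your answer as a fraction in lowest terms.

ABO cross OO × AO → 1/2 O, 1/2 A.
So P(type A) = 1/2 per child.
P(none) = (1/2)^4 = 1/16; P(at least one) = 1 − 1/16 = 15/16.

15/16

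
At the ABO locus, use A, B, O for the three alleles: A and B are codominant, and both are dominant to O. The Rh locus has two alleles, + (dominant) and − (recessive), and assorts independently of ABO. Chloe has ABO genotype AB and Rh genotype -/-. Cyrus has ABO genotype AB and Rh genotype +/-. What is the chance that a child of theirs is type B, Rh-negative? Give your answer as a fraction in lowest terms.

1/8

ABO cross AB × AB → offspring phenotypes: 1/4 A, 1/4 B, 1/2 AB.
Rh cross -/- × +/- → 1/2 Rh+, 1/2 Rh-.
Independent loci: P(type B, Rh-negative) = 1/4 × 1/2 = 1/8.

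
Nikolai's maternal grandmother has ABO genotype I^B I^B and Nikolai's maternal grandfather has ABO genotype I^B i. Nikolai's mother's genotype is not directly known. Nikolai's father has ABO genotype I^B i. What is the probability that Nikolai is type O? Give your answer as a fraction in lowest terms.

Nikolai's mother's ABO genotype from I^B I^B × I^B i: 1/2 I^B I^B, 1/2 I^B i.
Crossing each possibility with the father I^B i and summing P(type O): 1/2·0 + 1/2·1/4 = 1/8.

1/8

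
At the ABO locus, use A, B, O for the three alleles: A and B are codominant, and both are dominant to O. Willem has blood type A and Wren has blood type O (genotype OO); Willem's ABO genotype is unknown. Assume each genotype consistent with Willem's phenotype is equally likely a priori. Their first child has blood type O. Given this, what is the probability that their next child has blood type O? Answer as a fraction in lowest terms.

Possible genotypes: Willem ∈ {AA, AO}; Wren ∈ {OO}.
Weight each parental genotype pair by prior × P(type-O child):
  AO × OO: posterior weight 1; P(next child type O) = 1/2.
Weighted sum = 1/2.

1/2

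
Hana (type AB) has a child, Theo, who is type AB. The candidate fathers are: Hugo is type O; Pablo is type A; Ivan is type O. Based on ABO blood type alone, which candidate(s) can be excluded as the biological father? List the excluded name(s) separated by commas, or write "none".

Hugo, Ivan

A candidate is excluded only if no genotype consistent with his phenotype could produce a type AB child with a type AB mother.
Hugo (type O): no genotype consistent with that phenotype can produce a type-AB child with a type-AB mother.
Ivan (type O): no genotype consistent with that phenotype can produce a type-AB child with a type-AB mother.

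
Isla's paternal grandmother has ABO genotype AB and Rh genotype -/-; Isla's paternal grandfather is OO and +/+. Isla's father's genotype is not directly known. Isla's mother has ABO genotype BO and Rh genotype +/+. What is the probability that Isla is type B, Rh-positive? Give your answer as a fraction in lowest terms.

1/2

Isla's father's ABO genotype from AB × OO: 1/2 AO, 1/2 BO.
Crossing each possibility with the mother BO and summing P(type B): 1/2·1/4 + 1/2·3/4 = 1/2.
Similarly for Rh via the father's Rh distribution: P(Rh+) = 1.
Independent loci: 1/2 × 1 = 1/2.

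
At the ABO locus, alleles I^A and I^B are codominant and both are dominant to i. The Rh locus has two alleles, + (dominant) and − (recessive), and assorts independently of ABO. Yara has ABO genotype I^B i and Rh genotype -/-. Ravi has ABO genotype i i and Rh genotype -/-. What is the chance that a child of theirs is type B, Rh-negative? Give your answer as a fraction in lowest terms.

1/2

ABO cross I^B i × i i → offspring phenotypes: 1/2 O, 1/2 B.
Rh cross -/- × -/- → 1 Rh-.
Independent loci: P(type B, Rh-negative) = 1/2 × 1 = 1/2.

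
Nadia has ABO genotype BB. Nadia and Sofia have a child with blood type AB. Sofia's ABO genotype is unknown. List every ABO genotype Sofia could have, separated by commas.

For each candidate genotype of Sofia, check whether crossing it with BB can produce every observed child phenotype.
  AA → possible child types {AB} ✓
  AB → possible child types {B, AB} ✓
  AO → possible child types {B, AB} ✓
  BB → possible child types {B} ✗
  BO → possible child types {B} ✗
  OO → possible child types {B} ✗

AA, AB, AO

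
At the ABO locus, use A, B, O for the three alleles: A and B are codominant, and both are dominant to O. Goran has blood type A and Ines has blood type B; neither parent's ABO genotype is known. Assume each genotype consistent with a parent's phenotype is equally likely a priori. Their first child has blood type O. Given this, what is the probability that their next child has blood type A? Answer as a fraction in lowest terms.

Possible genotypes: Goran ∈ {AA, AO}; Ines ∈ {BB, BO}.
Weight each parental genotype pair by prior × P(type-O child):
  AO × BO: posterior weight 1; P(next child type A) = 1/4.
Weighted sum = 1/4.

1/4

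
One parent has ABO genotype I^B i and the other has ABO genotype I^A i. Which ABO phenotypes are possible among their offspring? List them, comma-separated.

Gametes from I^B i × I^A i give offspring ABO genotypes I^A I^B, I^A i, I^B i, i i, i.e. phenotypes O, A, B, AB.

O, A, B, AB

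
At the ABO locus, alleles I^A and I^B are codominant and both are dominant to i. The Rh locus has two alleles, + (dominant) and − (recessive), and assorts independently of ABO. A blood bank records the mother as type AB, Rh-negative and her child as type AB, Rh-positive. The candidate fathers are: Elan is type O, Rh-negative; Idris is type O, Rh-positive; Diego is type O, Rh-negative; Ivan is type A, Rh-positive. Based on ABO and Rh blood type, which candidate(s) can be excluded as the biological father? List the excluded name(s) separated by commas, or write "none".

A candidate is excluded only if no genotype consistent with his phenotype could produce a type AB, Rh-positive child with a type AB, Rh-negative mother.
Elan (type O, Rh-): no genotype consistent with that phenotype can produce a type-AB Rh+ child with a type-AB mother.
Idris (type O, Rh+): no genotype consistent with that phenotype can produce a type-AB Rh+ child with a type-AB mother.
Diego (type O, Rh-): no genotype consistent with that phenotype can produce a type-AB Rh+ child with a type-AB mother.

Elan, Idris, Diego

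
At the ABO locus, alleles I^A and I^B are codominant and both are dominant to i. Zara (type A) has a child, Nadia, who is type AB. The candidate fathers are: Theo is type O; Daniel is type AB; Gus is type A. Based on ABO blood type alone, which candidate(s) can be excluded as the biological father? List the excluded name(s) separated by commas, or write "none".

Theo, Gus

A candidate is excluded only if no genotype consistent with his phenotype could produce a type AB child with a type A mother.
Theo (type O): no genotype consistent with that phenotype can produce a type-AB child with a type-A mother.
Gus (type A): no genotype consistent with that phenotype can produce a type-AB child with a type-A mother.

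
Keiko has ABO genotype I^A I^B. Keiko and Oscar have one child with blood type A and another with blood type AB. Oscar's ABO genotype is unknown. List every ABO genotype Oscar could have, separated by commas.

For each candidate genotype of Oscar, check whether crossing it with I^A I^B can produce every observed child phenotype.
  I^A I^A → possible child types {A, AB} ✓
  I^A I^B → possible child types {A, B, AB} ✓
  I^A i → possible child types {A, B, AB} ✓
  I^B I^B → possible child types {B, AB} ✗
  I^B i → possible child types {A, B, AB} ✓
  i i → possible child types {A, B} ✗

I^A I^A, I^A I^B, I^A i, I^B i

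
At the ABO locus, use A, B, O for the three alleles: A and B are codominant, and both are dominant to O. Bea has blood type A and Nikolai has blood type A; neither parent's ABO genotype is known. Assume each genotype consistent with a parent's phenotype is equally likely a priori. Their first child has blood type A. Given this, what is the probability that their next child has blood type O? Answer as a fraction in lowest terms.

1/20

Possible genotypes: Bea ∈ {AA, AO}; Nikolai ∈ {AA, AO}.
Weight each parental genotype pair by prior × P(type-A child):
  AA × AA: posterior weight 4/15; P(next child type O) = 0.
  AA × AO: posterior weight 4/15; P(next child type O) = 0.
  AO × AA: posterior weight 4/15; P(next child type O) = 0.
  AO × AO: posterior weight 1/5; P(next child type O) = 1/4.
Weighted sum = 1/20.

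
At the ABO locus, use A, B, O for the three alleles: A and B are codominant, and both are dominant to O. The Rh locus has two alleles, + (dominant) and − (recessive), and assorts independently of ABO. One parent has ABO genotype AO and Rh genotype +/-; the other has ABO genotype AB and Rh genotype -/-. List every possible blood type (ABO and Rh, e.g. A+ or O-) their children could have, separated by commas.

Gametes from AO × AB give offspring ABO genotypes AA, AB, AO, BO, i.e. phenotypes A, B, AB.
Rh cross +/- × -/- → phenotypes Rh+, Rh-.
Combining independently: A+, A-, B+, B-, AB+, AB-.

A+, A-, B+, B-, AB+, AB-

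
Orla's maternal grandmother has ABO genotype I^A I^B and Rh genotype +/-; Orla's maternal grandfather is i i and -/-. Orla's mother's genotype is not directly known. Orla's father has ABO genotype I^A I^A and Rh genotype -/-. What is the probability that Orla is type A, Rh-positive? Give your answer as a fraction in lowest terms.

Orla's mother's ABO genotype from I^A I^B × i i: 1/2 I^A i, 1/2 I^B i.
Crossing each possibility with the father I^A I^A and summing P(type A): 1/2·1 + 1/2·1/2 = 3/4.
Similarly for Rh via the mother's Rh distribution: P(Rh+) = 1/4.
Independent loci: 3/4 × 1/4 = 3/16.

3/16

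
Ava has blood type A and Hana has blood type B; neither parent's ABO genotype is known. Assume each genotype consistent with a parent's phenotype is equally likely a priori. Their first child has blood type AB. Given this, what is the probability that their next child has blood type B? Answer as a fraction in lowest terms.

5/36

Possible genotypes: Ava ∈ {I^A I^A, I^A i}; Hana ∈ {I^B I^B, I^B i}.
Weight each parental genotype pair by prior × P(type-AB child):
  I^A I^A × I^B I^B: posterior weight 4/9; P(next child type B) = 0.
  I^A I^A × I^B i: posterior weight 2/9; P(next child type B) = 0.
  I^A i × I^B I^B: posterior weight 2/9; P(next child type B) = 1/2.
  I^A i × I^B i: posterior weight 1/9; P(next child type B) = 1/4.
Weighted sum = 5/36.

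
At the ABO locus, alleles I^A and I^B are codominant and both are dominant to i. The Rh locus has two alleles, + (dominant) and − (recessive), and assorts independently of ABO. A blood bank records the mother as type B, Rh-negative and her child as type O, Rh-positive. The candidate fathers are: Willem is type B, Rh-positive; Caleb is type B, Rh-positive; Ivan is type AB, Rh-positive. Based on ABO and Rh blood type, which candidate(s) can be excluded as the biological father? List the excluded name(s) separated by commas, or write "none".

A candidate is excluded only if no genotype consistent with his phenotype could produce a type O, Rh-positive child with a type B, Rh-negative mother.
Ivan (type AB, Rh+): no genotype consistent with that phenotype can produce a type-O Rh+ child with a type-B mother.

Ivan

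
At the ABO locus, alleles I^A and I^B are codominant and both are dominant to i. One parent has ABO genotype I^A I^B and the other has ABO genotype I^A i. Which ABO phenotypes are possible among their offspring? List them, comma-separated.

A, B, AB

Gametes from I^A I^B × I^A i give offspring ABO genotypes I^A I^A, I^A I^B, I^A i, I^B i, i.e. phenotypes A, B, AB.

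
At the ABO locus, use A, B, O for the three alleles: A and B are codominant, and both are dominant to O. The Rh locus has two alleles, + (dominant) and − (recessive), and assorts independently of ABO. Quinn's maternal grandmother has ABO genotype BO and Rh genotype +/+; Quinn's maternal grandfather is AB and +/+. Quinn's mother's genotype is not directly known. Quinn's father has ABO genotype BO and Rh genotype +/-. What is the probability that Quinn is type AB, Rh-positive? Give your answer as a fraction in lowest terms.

Quinn's mother's ABO genotype from BO × AB: 1/4 AB, 1/4 AO, 1/4 BB, 1/4 BO.
Crossing each possibility with the father BO and summing P(type AB): 1/4·1/4 + 1/4·1/4 + 1/4·0 + 1/4·0 = 1/8.
Similarly for Rh via the mother's Rh distribution: P(Rh+) = 1.
Independent loci: 1/8 × 1 = 1/8.

1/8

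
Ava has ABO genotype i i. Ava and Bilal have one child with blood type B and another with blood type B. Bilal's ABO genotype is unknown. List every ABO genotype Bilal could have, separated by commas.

For each candidate genotype of Bilal, check whether crossing it with i i can produce every observed child phenotype.
  I^A I^A → possible child types {A} ✗
  I^A I^B → possible child types {A, B} ✓
  I^A i → possible child types {O, A} ✗
  I^B I^B → possible child types {B} ✓
  I^B i → possible child types {O, B} ✓
  i i → possible child types {O} ✗

I^A I^B, I^B I^B, I^B i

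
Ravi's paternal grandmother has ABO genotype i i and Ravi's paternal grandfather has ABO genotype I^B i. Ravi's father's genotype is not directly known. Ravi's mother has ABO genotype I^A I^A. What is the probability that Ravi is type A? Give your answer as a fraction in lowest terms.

Ravi's father's ABO genotype from i i × I^B i: 1/2 I^B i, 1/2 i i.
Crossing each possibility with the mother I^A I^A and summing P(type A): 1/2·1/2 + 1/2·1 = 3/4.

3/4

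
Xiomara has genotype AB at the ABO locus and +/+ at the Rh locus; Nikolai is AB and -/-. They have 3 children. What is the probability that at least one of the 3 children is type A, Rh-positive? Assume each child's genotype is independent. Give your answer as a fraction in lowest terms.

37/64

ABO cross AB × AB → 1/4 A, 1/4 B, 1/2 AB.
Rh cross +/+ × -/- → 1 Rh+; so P(type A, Rh-positive) = 1/4 × 1 = 1/4 per child.
P(none) = (3/4)^3 = 27/64; P(at least one) = 1 − 27/64 = 37/64.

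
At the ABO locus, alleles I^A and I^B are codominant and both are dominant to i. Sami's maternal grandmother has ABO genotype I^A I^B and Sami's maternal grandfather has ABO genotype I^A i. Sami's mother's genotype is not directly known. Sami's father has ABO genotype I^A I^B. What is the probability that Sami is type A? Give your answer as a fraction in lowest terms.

3/8

Sami's mother's ABO genotype from I^A I^B × I^A i: 1/4 I^A I^A, 1/4 I^A I^B, 1/4 I^A i, 1/4 I^B i.
Crossing each possibility with the father I^A I^B and summing P(type A): 1/4·1/2 + 1/4·1/4 + 1/4·1/2 + 1/4·1/4 = 3/8.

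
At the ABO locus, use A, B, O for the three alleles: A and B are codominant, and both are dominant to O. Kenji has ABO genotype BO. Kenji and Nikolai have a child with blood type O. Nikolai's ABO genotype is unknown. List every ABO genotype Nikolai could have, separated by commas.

For each candidate genotype of Nikolai, check whether crossing it with BO can produce every observed child phenotype.
  AA → possible child types {A, AB} ✗
  AB → possible child types {A, B, AB} ✗
  AO → possible child types {O, A, B, AB} ✓
  BB → possible child types {B} ✗
  BO → possible child types {O, B} ✓
  OO → possible child types {O, B} ✓

AO, BO, OO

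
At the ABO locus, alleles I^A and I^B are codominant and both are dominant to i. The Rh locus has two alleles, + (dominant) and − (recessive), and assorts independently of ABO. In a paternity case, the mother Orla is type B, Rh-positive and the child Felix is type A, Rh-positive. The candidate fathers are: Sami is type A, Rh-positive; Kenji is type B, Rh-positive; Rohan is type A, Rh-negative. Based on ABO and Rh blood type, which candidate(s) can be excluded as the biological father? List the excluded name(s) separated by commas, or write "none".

A candidate is excluded only if no genotype consistent with his phenotype could produce a type A, Rh-positive child with a type B, Rh-positive mother.
Kenji (type B, Rh+): no genotype consistent with that phenotype can produce a type-A Rh+ child with a type-B mother.

Kenji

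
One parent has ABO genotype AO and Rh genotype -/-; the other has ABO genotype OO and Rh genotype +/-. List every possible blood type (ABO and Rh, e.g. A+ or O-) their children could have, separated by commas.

O+, O-, A+, A-

Gametes from AO × OO give offspring ABO genotypes AO, OO, i.e. phenotypes O, A.
Rh cross -/- × +/- → phenotypes Rh+, Rh-.
Combining independently: O+, O-, A+, A-.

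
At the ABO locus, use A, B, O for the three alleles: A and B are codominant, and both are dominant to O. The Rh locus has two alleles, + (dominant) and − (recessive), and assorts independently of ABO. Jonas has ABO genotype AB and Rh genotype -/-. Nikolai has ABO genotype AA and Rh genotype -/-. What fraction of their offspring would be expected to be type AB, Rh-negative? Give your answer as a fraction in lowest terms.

1/2

ABO cross AB × AA → offspring phenotypes: 1/2 A, 1/2 AB.
Rh cross -/- × -/- → 1 Rh-.
Independent loci: P(type AB, Rh-negative) = 1/2 × 1 = 1/2.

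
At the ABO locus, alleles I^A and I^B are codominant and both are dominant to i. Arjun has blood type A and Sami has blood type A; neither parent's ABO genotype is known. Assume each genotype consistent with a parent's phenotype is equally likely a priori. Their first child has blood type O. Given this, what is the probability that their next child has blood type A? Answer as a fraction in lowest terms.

3/4

Possible genotypes: Arjun ∈ {I^A I^A, I^A i}; Sami ∈ {I^A I^A, I^A i}.
Weight each parental genotype pair by prior × P(type-O child):
  I^A i × I^A i: posterior weight 1; P(next child type A) = 3/4.
Weighted sum = 3/4.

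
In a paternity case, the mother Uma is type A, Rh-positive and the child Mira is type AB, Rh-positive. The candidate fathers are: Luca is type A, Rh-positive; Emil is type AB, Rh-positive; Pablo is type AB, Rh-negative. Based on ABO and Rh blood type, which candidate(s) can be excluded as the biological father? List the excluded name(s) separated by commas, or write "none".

Luca

A candidate is excluded only if no genotype consistent with his phenotype could produce a type AB, Rh-positive child with a type A, Rh-positive mother.
Luca (type A, Rh+): no genotype consistent with that phenotype can produce a type-AB Rh+ child with a type-A mother.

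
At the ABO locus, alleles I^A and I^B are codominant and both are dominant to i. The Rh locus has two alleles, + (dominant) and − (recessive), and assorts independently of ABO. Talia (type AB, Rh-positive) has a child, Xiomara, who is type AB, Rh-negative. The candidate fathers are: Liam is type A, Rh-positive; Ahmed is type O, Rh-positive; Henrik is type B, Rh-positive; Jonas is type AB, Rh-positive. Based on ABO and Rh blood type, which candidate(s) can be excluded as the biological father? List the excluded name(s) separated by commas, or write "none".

A candidate is excluded only if no genotype consistent with his phenotype could produce a type AB, Rh-negative child with a type AB, Rh-positive mother.
Ahmed (type O, Rh+): no genotype consistent with that phenotype can produce a type-AB Rh- child with a type-AB mother.

Ahmed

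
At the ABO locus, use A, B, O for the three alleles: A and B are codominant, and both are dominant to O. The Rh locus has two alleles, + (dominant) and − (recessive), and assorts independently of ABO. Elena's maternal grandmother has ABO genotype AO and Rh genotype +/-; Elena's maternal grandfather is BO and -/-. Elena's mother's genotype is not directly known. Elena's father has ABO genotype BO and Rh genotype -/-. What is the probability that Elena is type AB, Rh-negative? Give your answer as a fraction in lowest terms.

3/32

Elena's mother's ABO genotype from AO × BO: 1/4 AB, 1/4 AO, 1/4 BO, 1/4 OO.
Crossing each possibility with the father BO and summing P(type AB): 1/4·1/4 + 1/4·1/4 + 1/4·0 + 1/4·0 = 1/8.
Similarly for Rh via the mother's Rh distribution: P(Rh-) = 3/4.
Independent loci: 1/8 × 3/4 = 3/32.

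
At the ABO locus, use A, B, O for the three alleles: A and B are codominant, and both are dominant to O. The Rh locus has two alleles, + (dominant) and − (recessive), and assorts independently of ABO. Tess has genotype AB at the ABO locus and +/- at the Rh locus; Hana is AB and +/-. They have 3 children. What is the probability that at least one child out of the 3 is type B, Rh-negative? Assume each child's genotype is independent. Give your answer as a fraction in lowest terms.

ABO cross AB × AB → 1/4 A, 1/4 B, 1/2 AB.
Rh cross +/- × +/- → 3/4 Rh+, 1/4 Rh-; so P(type B, Rh-negative) = 1/4 × 1/4 = 1/16 per child.
P(none) = (15/16)^3 = 3375/4096; P(at least one) = 1 − 3375/4096 = 721/4096.

721/4096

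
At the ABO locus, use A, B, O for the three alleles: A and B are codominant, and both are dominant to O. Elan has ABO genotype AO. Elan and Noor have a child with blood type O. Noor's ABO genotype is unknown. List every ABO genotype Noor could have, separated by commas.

For each candidate genotype of Noor, check whether crossing it with AO can produce every observed child phenotype.
  AA → possible child types {A} ✗
  AB → possible child types {A, B, AB} ✗
  AO → possible child types {O, A} ✓
  BB → possible child types {B, AB} ✗
  BO → possible child types {O, A, B, AB} ✓
  OO → possible child types {O, A} ✓

AO, BO, OO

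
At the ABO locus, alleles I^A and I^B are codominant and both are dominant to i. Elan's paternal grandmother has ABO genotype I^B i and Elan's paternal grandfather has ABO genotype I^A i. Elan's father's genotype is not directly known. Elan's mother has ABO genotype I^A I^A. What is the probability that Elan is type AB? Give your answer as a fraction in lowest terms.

Elan's father's ABO genotype from I^B i × I^A i: 1/4 I^A I^B, 1/4 I^A i, 1/4 I^B i, 1/4 i i.
Crossing each possibility with the mother I^A I^A and summing P(type AB): 1/4·1/2 + 1/4·0 + 1/4·1/2 + 1/4·0 = 1/4.

1/4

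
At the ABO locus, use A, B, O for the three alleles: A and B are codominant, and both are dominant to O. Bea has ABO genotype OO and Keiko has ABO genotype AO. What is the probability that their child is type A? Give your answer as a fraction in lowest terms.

ABO cross OO × AO → offspring phenotypes: 1/2 O, 1/2 A.
So P(type A) = 1/2.

1/2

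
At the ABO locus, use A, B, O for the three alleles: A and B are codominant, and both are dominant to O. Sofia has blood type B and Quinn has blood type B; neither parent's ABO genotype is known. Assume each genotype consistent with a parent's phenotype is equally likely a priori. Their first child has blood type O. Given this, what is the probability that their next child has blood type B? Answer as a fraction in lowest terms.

Possible genotypes: Sofia ∈ {BB, BO}; Quinn ∈ {BB, BO}.
Weight each parental genotype pair by prior × P(type-O child):
  BO × BO: posterior weight 1; P(next child type B) = 3/4.
Weighted sum = 3/4.

3/4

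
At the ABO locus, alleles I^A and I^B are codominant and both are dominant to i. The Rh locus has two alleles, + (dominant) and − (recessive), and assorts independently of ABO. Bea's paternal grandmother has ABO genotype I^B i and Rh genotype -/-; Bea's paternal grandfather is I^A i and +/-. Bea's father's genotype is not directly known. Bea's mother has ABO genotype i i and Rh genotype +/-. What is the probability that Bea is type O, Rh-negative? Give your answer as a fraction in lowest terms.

3/16

Bea's father's ABO genotype from I^B i × I^A i: 1/4 I^A I^B, 1/4 I^A i, 1/4 I^B i, 1/4 i i.
Crossing each possibility with the mother i i and summing P(type O): 1/4·0 + 1/4·1/2 + 1/4·1/2 + 1/4·1 = 1/2.
Similarly for Rh via the father's Rh distribution: P(Rh-) = 3/8.
Independent loci: 1/2 × 3/8 = 3/16.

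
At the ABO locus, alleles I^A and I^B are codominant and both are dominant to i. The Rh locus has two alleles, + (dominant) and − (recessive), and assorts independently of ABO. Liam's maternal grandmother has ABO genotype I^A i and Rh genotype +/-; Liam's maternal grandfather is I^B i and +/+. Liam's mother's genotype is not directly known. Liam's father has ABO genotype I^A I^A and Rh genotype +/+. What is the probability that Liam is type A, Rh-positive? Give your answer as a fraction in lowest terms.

Liam's mother's ABO genotype from I^A i × I^B i: 1/4 I^A I^B, 1/4 I^A i, 1/4 I^B i, 1/4 i i.
Crossing each possibility with the father I^A I^A and summing P(type A): 1/4·1/2 + 1/4·1 + 1/4·1/2 + 1/4·1 = 3/4.
Similarly for Rh via the mother's Rh distribution: P(Rh+) = 1.
Independent loci: 3/4 × 1 = 3/4.

3/4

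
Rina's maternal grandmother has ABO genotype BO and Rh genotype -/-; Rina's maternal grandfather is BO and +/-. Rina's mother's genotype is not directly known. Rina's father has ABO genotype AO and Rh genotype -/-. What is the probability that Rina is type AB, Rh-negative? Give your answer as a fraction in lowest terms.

Rina's mother's ABO genotype from BO × BO: 1/4 BB, 1/2 BO, 1/4 OO.
Crossing each possibility with the father AO and summing P(type AB): 1/4·1/2 + 1/2·1/4 + 1/4·0 = 1/4.
Similarly for Rh via the mother's Rh distribution: P(Rh-) = 3/4.
Independent loci: 1/4 × 3/4 = 3/16.

3/16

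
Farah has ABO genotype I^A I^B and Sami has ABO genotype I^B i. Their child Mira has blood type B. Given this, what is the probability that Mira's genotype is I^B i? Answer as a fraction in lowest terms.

Cross I^A I^B × I^B i → 1/4 I^A I^B, 1/4 I^A i, 1/4 I^B I^B, 1/4 I^B i.
Type-B genotypes among offspring: I^B I^B (1/4), I^B i (1/4); total 1/2.
P(I^B i | type B) = (1/4) / (1/2) = 1/2.

1/2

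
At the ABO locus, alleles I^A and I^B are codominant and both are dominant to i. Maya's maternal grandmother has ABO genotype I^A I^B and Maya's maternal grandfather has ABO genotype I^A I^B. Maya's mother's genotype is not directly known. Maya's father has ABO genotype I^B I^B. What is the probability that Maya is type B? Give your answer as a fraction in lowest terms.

Maya's mother's ABO genotype from I^A I^B × I^A I^B: 1/4 I^A I^A, 1/2 I^A I^B, 1/4 I^B I^B.
Crossing each possibility with the father I^B I^B and summing P(type B): 1/4·0 + 1/2·1/2 + 1/4·1 = 1/2.

1/2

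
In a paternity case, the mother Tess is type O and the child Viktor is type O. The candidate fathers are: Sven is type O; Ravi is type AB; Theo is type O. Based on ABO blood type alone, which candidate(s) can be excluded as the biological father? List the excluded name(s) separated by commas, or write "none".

A candidate is excluded only if no genotype consistent with his phenotype could produce a type O child with a type O mother.
Ravi (type AB): no genotype consistent with that phenotype can produce a type-O child with a type-O mother.

Ravi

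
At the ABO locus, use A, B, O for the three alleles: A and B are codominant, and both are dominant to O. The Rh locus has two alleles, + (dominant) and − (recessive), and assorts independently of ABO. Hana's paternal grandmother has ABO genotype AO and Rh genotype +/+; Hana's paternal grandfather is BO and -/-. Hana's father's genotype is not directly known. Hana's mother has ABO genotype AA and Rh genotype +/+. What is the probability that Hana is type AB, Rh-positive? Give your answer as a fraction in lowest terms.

1/4

Hana's father's ABO genotype from AO × BO: 1/4 AB, 1/4 AO, 1/4 BO, 1/4 OO.
Crossing each possibility with the mother AA and summing P(type AB): 1/4·1/2 + 1/4·0 + 1/4·1/2 + 1/4·0 = 1/4.
Similarly for Rh via the father's Rh distribution: P(Rh+) = 1.
Independent loci: 1/4 × 1 = 1/4.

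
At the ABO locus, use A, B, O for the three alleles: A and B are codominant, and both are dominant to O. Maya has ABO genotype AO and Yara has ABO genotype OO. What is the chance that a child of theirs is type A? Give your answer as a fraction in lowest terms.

ABO cross AO × OO → offspring phenotypes: 1/2 O, 1/2 A.
So P(type A) = 1/2.

1/2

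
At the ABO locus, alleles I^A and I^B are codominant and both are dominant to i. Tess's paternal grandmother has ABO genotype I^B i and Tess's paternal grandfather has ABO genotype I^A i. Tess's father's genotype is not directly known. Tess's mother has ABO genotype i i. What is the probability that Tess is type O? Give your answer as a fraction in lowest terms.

Tess's father's ABO genotype from I^B i × I^A i: 1/4 I^A I^B, 1/4 I^A i, 1/4 I^B i, 1/4 i i.
Crossing each possibility with the mother i i and summing P(type O): 1/4·0 + 1/4·1/2 + 1/4·1/2 + 1/4·1 = 1/2.

1/2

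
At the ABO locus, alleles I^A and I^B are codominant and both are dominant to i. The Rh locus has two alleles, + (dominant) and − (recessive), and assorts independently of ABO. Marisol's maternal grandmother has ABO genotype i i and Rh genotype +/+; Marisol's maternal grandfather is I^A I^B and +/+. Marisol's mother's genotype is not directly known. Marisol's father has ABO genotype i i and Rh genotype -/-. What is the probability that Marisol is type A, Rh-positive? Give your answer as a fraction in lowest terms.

Marisol's mother's ABO genotype from i i × I^A I^B: 1/2 I^A i, 1/2 I^B i.
Crossing each possibility with the father i i and summing P(type A): 1/2·1/2 + 1/2·0 = 1/4.
Similarly for Rh via the mother's Rh distribution: P(Rh+) = 1.
Independent loci: 1/4 × 1 = 1/4.

1/4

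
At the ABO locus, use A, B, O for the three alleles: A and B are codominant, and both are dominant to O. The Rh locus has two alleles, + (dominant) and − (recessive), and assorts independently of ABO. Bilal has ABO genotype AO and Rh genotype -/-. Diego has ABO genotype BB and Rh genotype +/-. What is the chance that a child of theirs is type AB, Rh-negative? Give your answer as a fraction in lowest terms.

ABO cross AO × BB → offspring phenotypes: 1/2 B, 1/2 AB.
Rh cross -/- × +/- → 1/2 Rh+, 1/2 Rh-.
Independent loci: P(type AB, Rh-negative) = 1/2 × 1/2 = 1/4.

1/4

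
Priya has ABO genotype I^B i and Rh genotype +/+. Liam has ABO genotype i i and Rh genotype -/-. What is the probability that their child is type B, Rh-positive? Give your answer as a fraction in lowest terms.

ABO cross I^B i × i i → offspring phenotypes: 1/2 O, 1/2 B.
Rh cross +/+ × -/- → 1 Rh+.
Independent loci: P(type B, Rh-positive) = 1/2 × 1 = 1/2.

1/2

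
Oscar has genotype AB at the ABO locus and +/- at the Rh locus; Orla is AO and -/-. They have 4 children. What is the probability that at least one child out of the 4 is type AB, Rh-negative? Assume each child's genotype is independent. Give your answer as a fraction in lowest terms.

ABO cross AB × AO → 1/2 A, 1/4 B, 1/4 AB.
Rh cross +/- × -/- → 1/2 Rh+, 1/2 Rh-; so P(type AB, Rh-negative) = 1/4 × 1/2 = 1/8 per child.
P(none) = (7/8)^4 = 2401/4096; P(at least one) = 1 − 2401/4096 = 1695/4096.

1695/4096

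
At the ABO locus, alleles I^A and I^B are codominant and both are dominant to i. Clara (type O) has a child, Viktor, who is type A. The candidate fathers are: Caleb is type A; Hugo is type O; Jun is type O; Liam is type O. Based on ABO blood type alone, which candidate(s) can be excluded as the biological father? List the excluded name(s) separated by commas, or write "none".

A candidate is excluded only if no genotype consistent with his phenotype could produce a type A child with a type O mother.
Hugo (type O): no genotype consistent with that phenotype can produce a type-A child with a type-O mother.
Jun (type O): no genotype consistent with that phenotype can produce a type-A child with a type-O mother.
Liam (type O): no genotype consistent with that phenotype can produce a type-A child with a type-O mother.

Hugo, Jun, Liam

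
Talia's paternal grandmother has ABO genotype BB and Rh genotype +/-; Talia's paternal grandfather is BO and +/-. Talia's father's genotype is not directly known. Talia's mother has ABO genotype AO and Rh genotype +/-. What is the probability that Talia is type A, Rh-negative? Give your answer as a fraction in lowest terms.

1/32

Talia's father's ABO genotype from BB × BO: 1/2 BB, 1/2 BO.
Crossing each possibility with the mother AO and summing P(type A): 1/2·0 + 1/2·1/4 = 1/8.
Similarly for Rh via the father's Rh distribution: P(Rh-) = 1/4.
Independent loci: 1/8 × 1/4 = 1/32.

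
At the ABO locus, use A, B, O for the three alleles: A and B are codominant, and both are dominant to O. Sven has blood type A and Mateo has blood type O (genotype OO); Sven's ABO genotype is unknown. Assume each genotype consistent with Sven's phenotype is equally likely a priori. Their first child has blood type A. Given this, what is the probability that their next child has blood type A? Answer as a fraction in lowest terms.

5/6

Possible genotypes: Sven ∈ {AA, AO}; Mateo ∈ {OO}.
Weight each parental genotype pair by prior × P(type-A child):
  AA × OO: posterior weight 2/3; P(next child type A) = 1.
  AO × OO: posterior weight 1/3; P(next child type A) = 1/2.
Weighted sum = 5/6.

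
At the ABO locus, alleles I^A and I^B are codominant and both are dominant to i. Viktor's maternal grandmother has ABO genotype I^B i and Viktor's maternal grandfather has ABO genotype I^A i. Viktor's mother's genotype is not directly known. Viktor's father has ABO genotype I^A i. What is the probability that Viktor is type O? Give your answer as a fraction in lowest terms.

1/4

Viktor's mother's ABO genotype from I^B i × I^A i: 1/4 I^A I^B, 1/4 I^A i, 1/4 I^B i, 1/4 i i.
Crossing each possibility with the father I^A i and summing P(type O): 1/4·0 + 1/4·1/4 + 1/4·1/4 + 1/4·1/2 = 1/4.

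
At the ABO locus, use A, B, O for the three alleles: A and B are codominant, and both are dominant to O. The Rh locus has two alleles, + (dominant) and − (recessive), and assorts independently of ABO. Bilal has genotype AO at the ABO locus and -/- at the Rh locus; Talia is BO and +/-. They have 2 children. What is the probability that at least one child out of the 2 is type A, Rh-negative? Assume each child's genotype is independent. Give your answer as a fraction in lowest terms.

15/64

ABO cross AO × BO → 1/4 O, 1/4 A, 1/4 B, 1/4 AB.
Rh cross -/- × +/- → 1/2 Rh+, 1/2 Rh-; so P(type A, Rh-negative) = 1/4 × 1/2 = 1/8 per child.
P(none) = (7/8)^2 = 49/64; P(at least one) = 1 − 49/64 = 15/64.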